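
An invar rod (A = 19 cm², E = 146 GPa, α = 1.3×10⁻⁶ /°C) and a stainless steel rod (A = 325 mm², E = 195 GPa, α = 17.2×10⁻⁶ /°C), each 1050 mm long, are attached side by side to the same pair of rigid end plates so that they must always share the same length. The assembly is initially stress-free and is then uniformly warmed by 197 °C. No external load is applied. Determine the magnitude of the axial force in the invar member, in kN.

The stainless steel has the larger α, so on heating it would change length more than the invar if both were free. The rigid plates force a common final length, so the stainless steel is put into compression and the invar into tension, with equal and opposite forces P (no external load).
Equating the net (thermal + elastic) strains gives |α₁ − α₂|·ΔT = P·[1/(A₁E₁) + 1/(A₂E₂)].
|α₁ − α₂|·ΔT = 15.9×10⁻⁶ × 197 = 0.003132.
1/(A₁E₁) + 1/(A₂E₂) = 1/(1900×146×10³) + 1/(325×195×10³) = 1.938×10⁻⁸ N⁻¹.
P = 0.003132 / 1.938×10⁻⁸ = 161600 N = 161.6 kN.

P ≈ 162 kN (tensile in the invar)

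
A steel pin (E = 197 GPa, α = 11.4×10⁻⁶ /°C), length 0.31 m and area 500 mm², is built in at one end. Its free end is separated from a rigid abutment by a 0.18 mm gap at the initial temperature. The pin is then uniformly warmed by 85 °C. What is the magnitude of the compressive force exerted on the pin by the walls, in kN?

P ≈ 38.3 kN

If the wall were absent the pin would grow by αΔT L = 11.4×10⁻⁶ × 85 × 310 = 0.3004 mm.
After closing the 0.18 mm clearance, 0.3004 − 0.18 = 0.1204 mm of expansion remains to be suppressed by the wall.
Compatibility: PL/(AE) = 0.1204 mm, so σ = P/A = E × (0.1204/310) = 76.51 MPa.
P = σA = 76.51 × 500 = 38.25 kN.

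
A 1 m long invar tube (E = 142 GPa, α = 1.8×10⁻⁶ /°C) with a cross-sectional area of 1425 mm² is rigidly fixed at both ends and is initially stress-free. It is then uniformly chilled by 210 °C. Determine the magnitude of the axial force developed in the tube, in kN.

With zero net strain, σ = E·αΔT = 142 GPa × 1.8×10⁻⁶ × 210 = 53.68 MPa.
Axial force P = σA = 53.68 × 1425 = 76490 N = 76.49 kN, tensile.

P ≈ 76.5 kN (tensile)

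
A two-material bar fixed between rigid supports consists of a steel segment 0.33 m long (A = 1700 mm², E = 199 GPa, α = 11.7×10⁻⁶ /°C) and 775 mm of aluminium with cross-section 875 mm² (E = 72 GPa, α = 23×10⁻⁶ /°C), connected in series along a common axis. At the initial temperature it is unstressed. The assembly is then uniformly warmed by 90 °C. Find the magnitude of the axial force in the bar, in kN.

With the walls removed the bar would change length by δ_free = Σ αᵢΔT Lᵢ = 11.7×10⁻⁶×90×330 + 23×10⁻⁶×90×775 = 1.952 mm.
The rigid supports impose zero overall length change; the single axial force P common to all segments must satisfy P Σ Lᵢ/(AᵢEᵢ) = δ_free.
The series flexibility is Σ Lᵢ/(AᵢEᵢ) = 330/(1700×199×10³) + 775/(875×72×10³) = 1.328×10⁻⁵ mm/N.
So P = 1.952 / 1.328×10⁻⁵ = 147 kN, compressive.

P ≈ 147 kN (compressive)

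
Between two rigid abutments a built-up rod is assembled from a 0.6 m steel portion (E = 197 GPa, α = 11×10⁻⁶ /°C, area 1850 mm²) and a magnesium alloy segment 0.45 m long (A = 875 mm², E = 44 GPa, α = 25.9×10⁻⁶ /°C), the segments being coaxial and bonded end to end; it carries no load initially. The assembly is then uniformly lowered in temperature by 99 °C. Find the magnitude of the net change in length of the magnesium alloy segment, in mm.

|ΔL| ≈ 0.43 mm

If the supports were absent, the total length change would be Σ αᵢΔT Lᵢ = 11×10⁻⁶×99×600 + 25.9×10⁻⁶×99×450 = 1.807 mm.
The rigid supports impose zero overall length change; the single axial force P common to all segments must satisfy P Σ Lᵢ/(AᵢEᵢ) = δ_free.
The series flexibility is Σ Lᵢ/(AᵢEᵢ) = 600/(1850×197×10³) + 450/(875×44×10³) = 1.333×10⁻⁵ mm/N.
Hence P = δ_free / Σ(L/AE) = 1.807/1.333×10⁻⁵ = 135.5 kN (tensile).
For the magnesium alloy segment, free thermal change = 25.9×10⁻⁶×99×450 = 1.154 mm and elastic change from P = 135500×450/(875×44×10³) = 1.584 mm; these oppose, so the net change is 0.43 mm (segment lengthens).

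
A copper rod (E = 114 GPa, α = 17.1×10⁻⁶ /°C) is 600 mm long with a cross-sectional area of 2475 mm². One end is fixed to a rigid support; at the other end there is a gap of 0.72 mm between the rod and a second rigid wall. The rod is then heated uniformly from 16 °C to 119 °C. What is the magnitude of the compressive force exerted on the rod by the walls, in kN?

P ≈ 158 kN

Unrestrained expansion: δ_free = αΔT L = 17.1×10⁻⁶ × 103 × 600 = 1.057 mm.
This exceeds the 0.72 mm gap, so the wall pushes back. The portion of expansion that must be recovered elastically is δ_free − gap = 1.057 − 0.72 = 0.3368 mm.
That suppressed elongation corresponds to σ = E·Δ/L = 114×10³ × 0.3368/600 = 63.99 MPa.
P = σA = 63.99 × 2475 = 158.4 kN.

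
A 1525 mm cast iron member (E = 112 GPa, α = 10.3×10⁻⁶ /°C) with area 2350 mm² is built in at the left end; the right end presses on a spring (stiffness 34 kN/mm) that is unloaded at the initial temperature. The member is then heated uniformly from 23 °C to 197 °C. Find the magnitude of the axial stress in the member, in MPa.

σ ≈ 33 MPa (compressive)

The unrestrained thermal change is αΔT L = 10.3×10⁻⁶ × 174 × 1525 = 2.733 mm.
Let P be the compressive force at the spring. The member shortens elastically by PL/(AE) and the spring compresses by P/k; together these equal δ_free.
So P = δ_free / [L/(AE) + 1/k] = 2.733 / [ 1525/(2350×112×10³) + 1/(34×10³) ].
P = 2.733 / 3.521×10⁻⁵ = 77630 N.
σ = P/A = 77630/2350 = 33.03 MPa.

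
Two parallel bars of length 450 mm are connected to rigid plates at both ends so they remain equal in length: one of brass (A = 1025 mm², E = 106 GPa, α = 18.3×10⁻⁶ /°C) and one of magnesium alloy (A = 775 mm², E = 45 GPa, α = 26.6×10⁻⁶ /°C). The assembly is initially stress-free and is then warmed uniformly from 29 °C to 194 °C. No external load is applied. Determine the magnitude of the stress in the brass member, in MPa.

σ ≈ 35.3 MPa (tensile)

Equilibrium of a rigid end plate with no external load gives equal and opposite internal forces ±P in the two members. Since α_{magnesium alloy} > α_{brass}, heating drives the magnesium alloy into compression and the brass into tension.
Equating the net (thermal + elastic) strains gives |α₁ − α₂|·ΔT = P·[1/(A₁E₁) + 1/(A₂E₂)].
|α₁ − α₂|·ΔT = 8.3×10⁻⁶ × 165 = 0.00137.
1/(A₁E₁) + 1/(A₂E₂) = 1/(1025×106×10³) + 1/(775×45×10³) = 3.788×10⁻⁸ N⁻¹.
P = 0.00137 / 3.788×10⁻⁸ = 36160 N = 36.16 kN.
σ_{brass} = P/A₁ = 36160/1025 = 35.27 MPa, tensile.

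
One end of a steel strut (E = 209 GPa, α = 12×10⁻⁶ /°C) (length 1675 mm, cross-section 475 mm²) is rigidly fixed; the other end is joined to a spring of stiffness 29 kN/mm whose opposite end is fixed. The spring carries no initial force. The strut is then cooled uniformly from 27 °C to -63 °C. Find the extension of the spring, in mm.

δ ≈ 1.21 mm

If the spring were absent the strut would shorten by αΔT L = 12×10⁻⁶ × 90 × 1675 = 1.809 mm.
Let P be the tensile force in the spring. The strut extends elastically by PL/(AE) and the spring stretches by P/k; together these equal δ_free.
P [ L/(AE) + 1/k ] = δ_free → P [ 1675/(475×209×10³) + 1/(29×10³) ] = 1.809.
P = 1.809 / 5.136×10⁻⁵ = 35230 N.
Spring extension = P/k = 35230/(29×10³) = 1.215 mm.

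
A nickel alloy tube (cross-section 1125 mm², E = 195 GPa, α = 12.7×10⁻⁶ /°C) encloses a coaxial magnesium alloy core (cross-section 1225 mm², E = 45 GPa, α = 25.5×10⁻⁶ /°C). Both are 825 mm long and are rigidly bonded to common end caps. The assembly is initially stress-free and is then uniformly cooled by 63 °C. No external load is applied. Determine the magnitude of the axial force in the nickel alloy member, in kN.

Both members must finish at the same length. With the larger α, the magnesium alloy tends to over-contract; the plates restrain it, putting the magnesium alloy in tension and the nickel alloy in compression. With no external load the two internal forces are equal and opposite, magnitude P.
Compatibility of the two members (thermal + elastic change equal): (α₁ − α₂)ΔT = P·[1/(A₁E₁) + 1/(A₂E₂)].
|α₁ − α₂|·ΔT = 12.8×10⁻⁶ × 63 = 0.0008064.
1/(A₁E₁) + 1/(A₂E₂) = 1/(1125×195×10³) + 1/(1225×45×10³) = 2.27×10⁻⁸ N⁻¹.
So P = 0.0008064 / 2.27×10⁻⁸ = 35.53 kN.

P ≈ 35.5 kN (compressive in the nickel alloy)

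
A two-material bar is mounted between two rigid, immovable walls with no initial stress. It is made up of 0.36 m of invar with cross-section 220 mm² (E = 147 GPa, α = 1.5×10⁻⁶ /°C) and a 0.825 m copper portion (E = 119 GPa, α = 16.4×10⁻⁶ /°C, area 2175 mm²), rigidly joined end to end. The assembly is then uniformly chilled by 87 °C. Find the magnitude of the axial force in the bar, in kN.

P ≈ 85.5 kN (tensile)

Free thermal contraction of the whole bar: Σ αᵢΔT Lᵢ = 1.5×10⁻⁶×87×360 + 16.4×10⁻⁶×87×825 = 1.224 mm.
Since the ends are fixed, an axial force P builds up, equal in every segment, with P · Σ Lᵢ/(AᵢEᵢ) = δ_free.
Σ Lᵢ/(AᵢEᵢ) = 360/(220×147×10³) + 825/(2175×119×10³) = 1.432×10⁻⁵ mm/N.
Hence P = δ_free / Σ(L/AE) = 1.224/1.432×10⁻⁵ = 85.49 kN (tensile).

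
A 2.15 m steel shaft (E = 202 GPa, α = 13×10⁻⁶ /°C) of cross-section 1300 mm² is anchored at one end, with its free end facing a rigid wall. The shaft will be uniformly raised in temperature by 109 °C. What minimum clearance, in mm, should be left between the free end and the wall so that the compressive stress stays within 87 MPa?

g ≈ 2.12 mm

With no wall the shaft would lengthen by αΔT L = 13×10⁻⁶ × 109 × 2150 = 3.047 mm.
At the allowable stress the elastic shortening the wall may impose is σL/E = 87 × 2150 / (202×10³) = 0.926 mm.
The gap must absorb the remainder: g_min = 3.047 − 0.926 = 2.121 mm.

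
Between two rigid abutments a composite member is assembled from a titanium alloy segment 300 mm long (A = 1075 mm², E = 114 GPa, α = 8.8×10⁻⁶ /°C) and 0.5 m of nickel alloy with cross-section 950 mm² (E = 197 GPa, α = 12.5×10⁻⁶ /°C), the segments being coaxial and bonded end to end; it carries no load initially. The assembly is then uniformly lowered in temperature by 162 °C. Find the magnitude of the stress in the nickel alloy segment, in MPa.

σ ≈ 296 MPa (tensile)

Free thermal contraction of the whole bar: Σ αᵢΔT Lᵢ = 8.8×10⁻⁶×162×300 + 12.5×10⁻⁶×162×500 = 1.44 mm.
The walls prevent any net length change, so an axial force P (same in every segment) develops. Compatibility: P · Σ Lᵢ/(AᵢEᵢ) = δ_free.
The series flexibility is Σ Lᵢ/(AᵢEᵢ) = 300/(1075×114×10³) + 500/(950×197×10³) = 5.12×10⁻⁶ mm/N.
P = 1.44 / 5.12×10⁻⁶ = 281300 N = 281.3 kN, tensile.
σ_{nickel alloy} = P / A = 281300 / 950 = 296.1 MPa.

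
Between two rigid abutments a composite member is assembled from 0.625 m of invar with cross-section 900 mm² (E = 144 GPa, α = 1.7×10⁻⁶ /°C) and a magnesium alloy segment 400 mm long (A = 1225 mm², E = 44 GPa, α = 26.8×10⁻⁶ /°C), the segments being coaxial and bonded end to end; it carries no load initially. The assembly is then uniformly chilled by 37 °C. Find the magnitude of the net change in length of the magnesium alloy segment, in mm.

|ΔL| ≈ 0.132 mm

If the supports were absent, the total length change would be Σ αᵢΔT Lᵢ = 1.7×10⁻⁶×37×625 + 26.8×10⁻⁶×37×400 = 0.436 mm.
The rigid supports impose zero overall length change; the single axial force P common to all segments must satisfy P Σ Lᵢ/(AᵢEᵢ) = δ_free.
The series flexibility is Σ Lᵢ/(AᵢEᵢ) = 625/(900×144×10³) + 400/(1225×44×10³) = 1.224×10⁻⁵ mm/N.
P = 0.436 / 1.224×10⁻⁵ = 35610 N = 35.61 kN, tensile.
For the magnesium alloy segment, free thermal change = 26.8×10⁻⁶×37×400 = 0.3966 mm and elastic change from P = 35610×400/(1225×44×10³) = 0.2642 mm; these oppose, so the net change is 0.132 mm (segment shortens).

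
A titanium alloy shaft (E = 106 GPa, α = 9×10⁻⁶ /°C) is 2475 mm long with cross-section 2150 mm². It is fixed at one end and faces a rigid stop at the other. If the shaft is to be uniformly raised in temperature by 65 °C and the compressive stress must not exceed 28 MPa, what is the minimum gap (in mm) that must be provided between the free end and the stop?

Free expansion if unrestrained: δ_free = αΔT L = 9×10⁻⁶ × 65 × 2475 = 1.448 mm.
At the allowable stress the elastic shortening the wall may impose is σL/E = 28 × 2475 / (106×10³) = 0.6538 mm.
So the gap has to take up the difference, g_min = δ_free − σL/E = 1.448 − 0.6538 = 0.7941 mm.

g ≈ 0.794 mm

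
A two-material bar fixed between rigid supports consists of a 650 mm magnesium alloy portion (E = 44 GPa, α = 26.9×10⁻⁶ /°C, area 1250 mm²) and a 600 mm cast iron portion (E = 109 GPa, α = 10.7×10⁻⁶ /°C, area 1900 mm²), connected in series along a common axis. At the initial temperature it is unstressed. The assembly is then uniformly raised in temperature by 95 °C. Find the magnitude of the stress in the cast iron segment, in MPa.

σ ≈ 81.2 MPa (compressive)

With the walls removed the bar would change length by δ_free = Σ αᵢΔT Lᵢ = 26.9×10⁻⁶×95×650 + 10.7×10⁻⁶×95×600 = 2.271 mm.
Since the ends are fixed, an axial force P builds up, equal in every segment, with P · Σ Lᵢ/(AᵢEᵢ) = δ_free.
Σ Lᵢ/(AᵢEᵢ) = 650/(1250×44×10³) + 600/(1900×109×10³) = 1.472×10⁻⁵ mm/N.
P = 2.271 / 1.472×10⁻⁵ = 154300 N = 154.3 kN, compressive.
σ_{cast iron} = P / A = 154300 / 1900 = 81.22 MPa.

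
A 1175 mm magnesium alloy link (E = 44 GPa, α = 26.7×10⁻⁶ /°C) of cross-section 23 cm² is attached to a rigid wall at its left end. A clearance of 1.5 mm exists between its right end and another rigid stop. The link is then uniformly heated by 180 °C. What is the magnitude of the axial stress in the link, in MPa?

Free thermal elongation = αΔT L = 26.7×10⁻⁶ × 180 × 1175 = 5.647 mm.
The gap closes (δ_free > 1.5 mm) and the wall then resists a further 5.647 − 1.5 = 4.147 mm of expansion.
Compatibility: PL/(AE) = 4.147 mm, so σ = P/A = E × (4.147/1175) = 155.3 MPa.

σ ≈ 155 MPa (compressive)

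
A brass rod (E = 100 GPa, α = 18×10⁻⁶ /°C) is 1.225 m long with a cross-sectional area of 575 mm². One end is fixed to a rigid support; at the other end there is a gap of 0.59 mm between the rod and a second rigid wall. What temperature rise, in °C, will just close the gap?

Contact occurs when the free expansion equals the gap: αΔT L = 0.59 mm.
So ΔT = g/(αL) = 0.59/(18×10⁻⁶ × 1225) = 26.76 °C.

ΔT ≈ 26.8 °C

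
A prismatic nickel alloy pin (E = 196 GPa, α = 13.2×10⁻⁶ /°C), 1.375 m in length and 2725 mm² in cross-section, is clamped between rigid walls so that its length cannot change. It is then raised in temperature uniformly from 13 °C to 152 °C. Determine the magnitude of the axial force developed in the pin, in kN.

Full restraint means ε = 0, so the stress is σ = EαΔT = 196×10³ × 13.2×10⁻⁶ × 139 = 359.6 MPa.
Then P = σA = 359.6 × 2725 mm² = 980 kN, compressive.

P ≈ 980 kN (compressive)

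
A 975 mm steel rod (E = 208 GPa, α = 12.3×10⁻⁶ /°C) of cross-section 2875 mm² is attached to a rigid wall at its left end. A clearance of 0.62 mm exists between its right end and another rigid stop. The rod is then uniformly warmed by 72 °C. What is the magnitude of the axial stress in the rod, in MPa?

σ ≈ 51.9 MPa (compressive)

Unrestrained expansion: δ_free = αΔT L = 12.3×10⁻⁶ × 72 × 975 = 0.8635 mm.
This exceeds the 0.62 mm gap, so the wall pushes back. The portion of expansion that must be recovered elastically is δ_free − gap = 0.8635 − 0.62 = 0.2435 mm.
So σ = E(δ_free − g)/L = 208×10³ × 0.2435/975 = 51.94 MPa.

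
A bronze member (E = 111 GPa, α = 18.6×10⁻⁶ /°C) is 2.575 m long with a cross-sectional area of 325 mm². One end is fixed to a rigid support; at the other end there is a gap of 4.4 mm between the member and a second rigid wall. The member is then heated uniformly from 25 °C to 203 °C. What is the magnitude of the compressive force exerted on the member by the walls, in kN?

P ≈ 57.8 kN

If the wall were absent the member would grow by αΔT L = 18.6×10⁻⁶ × 178 × 2575 = 8.525 mm.
After closing the 4.4 mm clearance, 8.525 − 4.4 = 4.125 mm of expansion remains to be suppressed by the wall.
That suppressed elongation corresponds to σ = E·Δ/L = 111×10³ × 4.125/2575 = 177.8 MPa.
P = σA = 177.8 × 325 = 57.79 kN.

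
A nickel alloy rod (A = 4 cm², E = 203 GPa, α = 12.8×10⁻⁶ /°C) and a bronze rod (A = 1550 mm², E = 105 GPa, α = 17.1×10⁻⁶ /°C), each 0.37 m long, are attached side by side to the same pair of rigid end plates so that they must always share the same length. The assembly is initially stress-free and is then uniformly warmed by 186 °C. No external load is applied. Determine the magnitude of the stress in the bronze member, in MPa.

σ ≈ 28 MPa (compressive)

Equilibrium of a rigid end plate with no external load gives equal and opposite internal forces ±P in the two members. Since α_{bronze} > α_{nickel alloy}, heating drives the bronze into compression and the nickel alloy into tension.
Compatibility of the two members (thermal + elastic change equal): (α₁ − α₂)ΔT = P·[1/(A₁E₁) + 1/(A₂E₂)].
|α₁ − α₂|·ΔT = 4.3×10⁻⁶ × 186 = 0.0007998.
1/(A₁E₁) + 1/(A₂E₂) = 1/(400×203×10³) + 1/(1550×105×10³) = 1.846×10⁻⁸ N⁻¹.
P = 0.0007998 / 1.846×10⁻⁸ = 43330 N = 43.33 kN.
σ_{bronze} = P/A₂ = 43330/1550 = 27.95 MPa, compressive.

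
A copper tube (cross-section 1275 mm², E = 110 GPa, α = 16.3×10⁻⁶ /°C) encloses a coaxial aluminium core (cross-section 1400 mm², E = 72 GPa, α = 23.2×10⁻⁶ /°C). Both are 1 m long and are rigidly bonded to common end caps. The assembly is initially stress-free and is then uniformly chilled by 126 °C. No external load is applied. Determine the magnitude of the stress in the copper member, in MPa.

σ ≈ 40 MPa (compressive)

Both members must finish at the same length. With the larger α, the aluminium tends to over-contract; the plates restrain it, putting the aluminium in tension and the copper in compression. With no external load the two internal forces are equal and opposite, magnitude P.
Setting the final lengths equal and cancelling L: (α₁ − α₂)ΔT = P/(A₁E₁) + P/(A₂E₂).
|α₁ − α₂|·ΔT = 6.9×10⁻⁶ × 126 = 0.0008694.
1/(A₁E₁) + 1/(A₂E₂) = 1/(1275×110×10³) + 1/(1400×72×10³) = 1.705×10⁻⁸ N⁻¹.
So P = 0.0008694 / 1.705×10⁻⁸ = 50.99 kN.
σ_{copper} = P/A₁ = 50990/1275 = 39.99 MPa, compressive.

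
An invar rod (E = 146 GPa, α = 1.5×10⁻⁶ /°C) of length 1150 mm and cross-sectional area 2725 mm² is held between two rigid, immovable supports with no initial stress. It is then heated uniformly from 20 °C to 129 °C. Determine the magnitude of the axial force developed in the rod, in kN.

P ≈ 65 kN (compressive)

The ends cannot move, so σ = EαΔT = 146×10³ × 1.5×10⁻⁶ × 109 = 23.87 MPa.
Then P = σA = 23.87 × 2725 mm² = 65.05 kN, compressive.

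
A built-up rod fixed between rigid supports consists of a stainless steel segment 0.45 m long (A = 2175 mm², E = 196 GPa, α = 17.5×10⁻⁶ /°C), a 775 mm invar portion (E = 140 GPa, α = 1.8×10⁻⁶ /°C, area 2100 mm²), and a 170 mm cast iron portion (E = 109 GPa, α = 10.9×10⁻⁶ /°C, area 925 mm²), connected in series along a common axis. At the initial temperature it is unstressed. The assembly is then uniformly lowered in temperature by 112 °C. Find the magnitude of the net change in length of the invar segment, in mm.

|ΔL| ≈ 0.454 mm

If the supports were absent, the total length change would be Σ αᵢΔT Lᵢ = 17.5×10⁻⁶×112×450 + 1.8×10⁻⁶×112×775 + 10.9×10⁻⁶×112×170 = 1.246 mm.
The walls prevent any net length change, so an axial force P (same in every segment) develops. Compatibility: P · Σ Lᵢ/(AᵢEᵢ) = δ_free.
Σ Lᵢ/(AᵢEᵢ) = 450/(2175×196×10³) + 775/(2100×140×10³) + 170/(925×109×10³) = 5.378×10⁻⁶ mm/N.
So P = 1.246 / 5.378×10⁻⁶ = 231.7 kN, tensile.
For the invar segment, free thermal change = 1.8×10⁻⁶×112×775 = 0.1562 mm and elastic change from P = 231700×775/(2100×140×10³) = 0.6107 mm; these oppose, so the net change is 0.454 mm (segment lengthens).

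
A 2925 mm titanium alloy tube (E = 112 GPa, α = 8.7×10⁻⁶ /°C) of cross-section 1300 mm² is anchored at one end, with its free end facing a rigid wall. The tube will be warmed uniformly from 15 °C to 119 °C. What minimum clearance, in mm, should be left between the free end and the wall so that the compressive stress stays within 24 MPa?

With no wall the tube would lengthen by αΔT L = 8.7×10⁻⁶ × 104 × 2925 = 2.647 mm.
A stress of 24 MPa corresponds to the wall pushing the tube back by σL/E = 24×2925/(112×10³) = 0.6268 mm.
So the gap has to take up the difference, g_min = δ_free − σL/E = 2.647 − 0.6268 = 2.02 mm.

g ≈ 2.02 mm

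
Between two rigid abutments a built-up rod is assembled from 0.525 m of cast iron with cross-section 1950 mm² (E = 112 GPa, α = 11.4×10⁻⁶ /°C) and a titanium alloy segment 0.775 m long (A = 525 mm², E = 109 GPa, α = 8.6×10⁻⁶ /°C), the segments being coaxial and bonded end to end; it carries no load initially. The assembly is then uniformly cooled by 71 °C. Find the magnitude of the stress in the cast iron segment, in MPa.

If the supports were absent, the total length change would be Σ αᵢΔT Lᵢ = 11.4×10⁻⁶×71×525 + 8.6×10⁻⁶×71×775 = 0.8981 mm.
The rigid supports impose zero overall length change; the single axial force P common to all segments must satisfy P Σ Lᵢ/(AᵢEᵢ) = δ_free.
The series flexibility is Σ Lᵢ/(AᵢEᵢ) = 525/(1950×112×10³) + 775/(525×109×10³) = 1.595×10⁻⁵ mm/N.
P = 0.8981 / 1.595×10⁻⁵ = 56320 N = 56.32 kN, tensile.
σ_{cast iron} = P / A = 56320 / 1950 = 28.88 MPa.

σ ≈ 28.9 MPa (tensile)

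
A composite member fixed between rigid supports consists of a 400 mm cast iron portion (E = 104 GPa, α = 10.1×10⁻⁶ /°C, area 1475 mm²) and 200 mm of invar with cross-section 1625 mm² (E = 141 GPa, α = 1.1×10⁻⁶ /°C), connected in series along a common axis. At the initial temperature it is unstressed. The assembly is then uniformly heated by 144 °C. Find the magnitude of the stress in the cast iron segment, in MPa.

σ ≈ 119 MPa (compressive)

Free thermal expansion of the whole bar: Σ αᵢΔT Lᵢ = 10.1×10⁻⁶×144×400 + 1.1×10⁻⁶×144×200 = 0.6134 mm.
The walls prevent any net length change, so an axial force P (same in every segment) develops. Compatibility: P · Σ Lᵢ/(AᵢEᵢ) = δ_free.
Σ Lᵢ/(AᵢEᵢ) = 400/(1475×104×10³) + 200/(1625×141×10³) = 3.48×10⁻⁶ mm/N.
So P = 0.6134 / 3.48×10⁻⁶ = 176.3 kN, compressive.
σ_{cast iron} = P / A = 176300 / 1475 = 119.5 MPa.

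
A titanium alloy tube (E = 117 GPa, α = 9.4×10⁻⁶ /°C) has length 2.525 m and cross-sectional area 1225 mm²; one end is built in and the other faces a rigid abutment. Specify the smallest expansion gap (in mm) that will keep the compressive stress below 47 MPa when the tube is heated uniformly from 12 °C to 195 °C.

g ≈ 3.33 mm

With no wall the tube would lengthen by αΔT L = 9.4×10⁻⁶ × 183 × 2525 = 4.344 mm.
At the allowable stress the elastic shortening the wall may impose is σL/E = 47 × 2525 / (117×10³) = 1.014 mm.
The gap must absorb the remainder: g_min = 4.344 − 1.014 = 3.329 mm.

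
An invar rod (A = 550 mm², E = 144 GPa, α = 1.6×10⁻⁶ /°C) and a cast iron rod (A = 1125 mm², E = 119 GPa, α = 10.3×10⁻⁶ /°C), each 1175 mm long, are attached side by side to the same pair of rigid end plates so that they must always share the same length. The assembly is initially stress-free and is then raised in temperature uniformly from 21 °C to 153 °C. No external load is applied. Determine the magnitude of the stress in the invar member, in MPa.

σ ≈ 104 MPa (tensile)

The cast iron has the larger α, so on heating it would change length more than the invar if both were free. The rigid plates force a common final length, so the cast iron is put into compression and the invar into tension, with equal and opposite forces P (no external load).
Compatibility of the two members (thermal + elastic change equal): (α₁ − α₂)ΔT = P·[1/(A₁E₁) + 1/(A₂E₂)].
|α₁ − α₂|·ΔT = 8.7×10⁻⁶ × 132 = 0.001148.
1/(A₁E₁) + 1/(A₂E₂) = 1/(550×144×10³) + 1/(1125×119×10³) = 2.01×10⁻⁸ N⁻¹.
P = 0.001148 / 2.01×10⁻⁸ = 57150 N = 57.15 kN.
σ_{invar} = P/A₁ = 57150/550 = 103.9 MPa, tensile.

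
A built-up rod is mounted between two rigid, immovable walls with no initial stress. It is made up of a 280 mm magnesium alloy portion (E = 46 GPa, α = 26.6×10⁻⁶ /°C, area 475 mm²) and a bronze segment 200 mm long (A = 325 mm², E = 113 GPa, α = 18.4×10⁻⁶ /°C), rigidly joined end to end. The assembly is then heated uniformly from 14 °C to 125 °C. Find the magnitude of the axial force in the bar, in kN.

P ≈ 67.6 kN (compressive)

Free thermal expansion of the whole bar: Σ αᵢΔT Lᵢ = 26.6×10⁻⁶×111×280 + 18.4×10⁻⁶×111×200 = 1.235 mm.
Since the ends are fixed, an axial force P builds up, equal in every segment, with P · Σ Lᵢ/(AᵢEᵢ) = δ_free.
The series flexibility is Σ Lᵢ/(AᵢEᵢ) = 280/(475×46×10³) + 200/(325×113×10³) = 1.826×10⁻⁵ mm/N.
Hence P = δ_free / Σ(L/AE) = 1.235/1.826×10⁻⁵ = 67.64 kN (compressive).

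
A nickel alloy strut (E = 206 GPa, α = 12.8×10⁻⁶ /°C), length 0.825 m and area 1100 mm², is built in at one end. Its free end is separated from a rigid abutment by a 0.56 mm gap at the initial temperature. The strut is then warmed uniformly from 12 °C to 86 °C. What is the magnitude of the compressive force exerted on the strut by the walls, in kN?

P ≈ 60.8 kN

Free thermal elongation = αΔT L = 12.8×10⁻⁶ × 74 × 825 = 0.7814 mm.
The gap closes (δ_free > 0.56 mm) and the wall then resists a further 0.7814 − 0.56 = 0.2214 mm of expansion.
That suppressed elongation corresponds to σ = E·Δ/L = 206×10³ × 0.2214/825 = 55.29 MPa.
Force on the wall = σA = 55.29 × 1100 mm² = 60.82 kN.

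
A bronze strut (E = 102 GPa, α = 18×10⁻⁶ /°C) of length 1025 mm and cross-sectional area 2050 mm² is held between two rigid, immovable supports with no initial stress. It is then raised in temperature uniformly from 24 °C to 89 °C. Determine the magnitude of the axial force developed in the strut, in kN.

The ends cannot move, so σ = EαΔT = 102×10³ × 18×10⁻⁶ × 65 = 119.3 MPa.
Axial force P = σA = 119.3 × 2050 = 244600 N = 244.6 kN, compressive.

P ≈ 245 kN (compressive)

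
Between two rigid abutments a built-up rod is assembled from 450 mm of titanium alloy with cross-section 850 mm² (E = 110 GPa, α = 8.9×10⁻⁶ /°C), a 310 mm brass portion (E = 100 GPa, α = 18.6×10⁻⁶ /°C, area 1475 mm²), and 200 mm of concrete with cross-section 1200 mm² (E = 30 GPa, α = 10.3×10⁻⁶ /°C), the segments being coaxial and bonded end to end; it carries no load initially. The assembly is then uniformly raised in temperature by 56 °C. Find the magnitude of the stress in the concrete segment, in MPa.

σ ≈ 44.3 MPa (compressive)

If the supports were absent, the total length change would be Σ αᵢΔT Lᵢ = 8.9×10⁻⁶×56×450 + 18.6×10⁻⁶×56×310 + 10.3×10⁻⁶×56×200 = 0.6625 mm.
The walls prevent any net length change, so an axial force P (same in every segment) develops. Compatibility: P · Σ Lᵢ/(AᵢEᵢ) = δ_free.
The series flexibility is Σ Lᵢ/(AᵢEᵢ) = 450/(850×110×10³) + 310/(1475×100×10³) + 200/(1200×30×10³) = 1.247×10⁻⁵ mm/N.
P = 0.6625 / 1.247×10⁻⁵ = 53130 N = 53.13 kN, compressive.
σ_{concrete} = P / A = 53130 / 1200 = 44.28 MPa.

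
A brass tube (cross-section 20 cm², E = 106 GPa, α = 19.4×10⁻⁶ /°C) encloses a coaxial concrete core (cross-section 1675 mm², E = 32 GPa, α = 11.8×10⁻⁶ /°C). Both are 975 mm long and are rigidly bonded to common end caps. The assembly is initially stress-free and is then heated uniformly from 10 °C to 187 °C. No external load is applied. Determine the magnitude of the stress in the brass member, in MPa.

Equilibrium of a rigid end plate with no external load gives equal and opposite internal forces ±P in the two members. Since α_{brass} > α_{concrete}, heating drives the brass into compression and the concrete into tension.
Setting the final lengths equal and cancelling L: (α₁ − α₂)ΔT = P/(A₁E₁) + P/(A₂E₂).
|α₁ − α₂|·ΔT = 7.6×10⁻⁶ × 177 = 0.001345.
1/(A₁E₁) + 1/(A₂E₂) = 1/(2000×106×10³) + 1/(1675×32×10³) = 2.337×10⁻⁸ N⁻¹.
P = 0.001345 / 2.337×10⁻⁸ = 57550 N = 57.55 kN.
σ_{brass} = P/A₁ = 57550/2000 = 28.78 MPa, compressive.

σ ≈ 28.8 MPa (compressive)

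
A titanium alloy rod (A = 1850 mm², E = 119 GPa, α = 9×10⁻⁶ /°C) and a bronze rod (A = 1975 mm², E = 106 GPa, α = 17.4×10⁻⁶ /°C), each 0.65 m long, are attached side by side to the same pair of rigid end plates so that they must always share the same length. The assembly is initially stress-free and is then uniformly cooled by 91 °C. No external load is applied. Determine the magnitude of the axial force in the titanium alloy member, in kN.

P ≈ 82 kN (compressive in the titanium alloy)

Equilibrium of a rigid end plate with no external load gives equal and opposite internal forces ±P in the two members. Since α_{bronze} > α_{titanium alloy}, cooling drives the bronze into tension and the titanium alloy into compression.
Equating the net (thermal + elastic) strains gives |α₁ − α₂|·ΔT = P·[1/(A₁E₁) + 1/(A₂E₂)].
|α₁ − α₂|·ΔT = 8.4×10⁻⁶ × 91 = 0.0007644.
1/(A₁E₁) + 1/(A₂E₂) = 1/(1850×119×10³) + 1/(1975×106×10³) = 9.319×10⁻⁹ N⁻¹.
So P = 0.0007644 / 9.319×10⁻⁹ = 82.03 kN.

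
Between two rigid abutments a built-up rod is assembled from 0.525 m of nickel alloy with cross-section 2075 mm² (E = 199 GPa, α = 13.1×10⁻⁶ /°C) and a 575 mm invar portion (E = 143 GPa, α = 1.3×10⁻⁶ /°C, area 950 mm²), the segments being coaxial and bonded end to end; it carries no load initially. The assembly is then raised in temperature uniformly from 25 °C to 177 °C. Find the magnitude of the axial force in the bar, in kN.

Free thermal expansion of the whole bar: Σ αᵢΔT Lᵢ = 13.1×10⁻⁶×152×525 + 1.3×10⁻⁶×152×575 = 1.159 mm.
The rigid supports impose zero overall length change; the single axial force P common to all segments must satisfy P Σ Lᵢ/(AᵢEᵢ) = δ_free.
Σ Lᵢ/(AᵢEᵢ) = 525/(2075×199×10³) + 575/(950×143×10³) = 5.504×10⁻⁶ mm/N.
Hence P = δ_free / Σ(L/AE) = 1.159/5.504×10⁻⁶ = 210.6 kN (compressive).

P ≈ 211 kN (compressive)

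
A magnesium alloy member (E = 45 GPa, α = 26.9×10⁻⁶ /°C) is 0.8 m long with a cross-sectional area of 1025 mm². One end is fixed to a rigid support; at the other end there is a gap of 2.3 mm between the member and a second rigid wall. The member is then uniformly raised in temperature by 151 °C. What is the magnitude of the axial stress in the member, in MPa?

If the wall were absent the member would grow by αΔT L = 26.9×10⁻⁶ × 151 × 800 = 3.25 mm.
This exceeds the 2.3 mm gap, so the wall pushes back. The portion of expansion that must be recovered elastically is δ_free − gap = 3.25 − 2.3 = 0.9495 mm.
That suppressed elongation corresponds to σ = E·Δ/L = 45×10³ × 0.9495/800 = 53.41 MPa.

σ ≈ 53.4 MPa (compressive)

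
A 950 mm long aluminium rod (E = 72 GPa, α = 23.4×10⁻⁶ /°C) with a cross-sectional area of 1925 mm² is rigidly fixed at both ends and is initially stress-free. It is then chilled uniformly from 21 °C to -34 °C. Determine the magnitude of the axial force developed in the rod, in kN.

The ends cannot move, so σ = EαΔT = 72×10³ × 23.4×10⁻⁶ × 55 = 92.66 MPa.
Axial force P = σA = 92.66 × 1925 = 178400 N = 178.4 kN, tensile.

P ≈ 178 kN (tensile)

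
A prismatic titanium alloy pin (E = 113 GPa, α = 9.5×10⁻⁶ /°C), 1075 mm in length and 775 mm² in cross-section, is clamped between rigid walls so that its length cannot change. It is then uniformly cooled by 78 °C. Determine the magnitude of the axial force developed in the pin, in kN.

Full restraint means ε = 0, so the stress is σ = EαΔT = 113×10³ × 9.5×10⁻⁶ × 78 = 83.73 MPa.
Axial force P = σA = 83.73 × 775 = 64890 N = 64.89 kN, tensile.

P ≈ 64.9 kN (tensile)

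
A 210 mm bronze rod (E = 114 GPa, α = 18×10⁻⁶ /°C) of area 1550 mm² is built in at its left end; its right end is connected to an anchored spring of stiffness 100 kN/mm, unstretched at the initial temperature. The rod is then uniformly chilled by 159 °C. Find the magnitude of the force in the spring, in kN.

The unrestrained thermal change is αΔT L = 18×10⁻⁶ × 159 × 210 = 0.601 mm.
With a force P in the spring, the elastic change of the rod is PL/(AE) and that of the spring is P/k; compatibility requires their sum to equal δ_free.
P [ L/(AE) + 1/k ] = δ_free → P [ 210/(1550×114×10³) + 1/(100×10³) ] = 0.601.
P = 0.601 / 1.119×10⁻⁵ = 53720 N.

P ≈ 53.7 kN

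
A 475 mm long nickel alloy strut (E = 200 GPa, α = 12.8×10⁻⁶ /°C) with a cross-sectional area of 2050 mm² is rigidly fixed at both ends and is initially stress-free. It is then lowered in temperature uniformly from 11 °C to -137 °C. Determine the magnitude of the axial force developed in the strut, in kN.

P ≈ 777 kN (tensile)

With zero net strain, σ = E·αΔT = 200 GPa × 12.8×10⁻⁶ × 148 = 378.9 MPa.
P = AEαΔT = 2050 × 200×10³ × 12.8×10⁻⁶ × 148 = 776.7 kN (tensile).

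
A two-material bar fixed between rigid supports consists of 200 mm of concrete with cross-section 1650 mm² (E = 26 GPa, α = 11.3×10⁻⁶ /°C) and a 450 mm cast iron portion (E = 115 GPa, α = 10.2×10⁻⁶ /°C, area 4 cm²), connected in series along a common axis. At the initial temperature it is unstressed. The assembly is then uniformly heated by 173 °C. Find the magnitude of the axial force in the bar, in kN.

P ≈ 82 kN (compressive)

Free thermal expansion of the whole bar: Σ αᵢΔT Lᵢ = 11.3×10⁻⁶×173×200 + 10.2×10⁻⁶×173×450 = 1.185 mm.
The walls prevent any net length change, so an axial force P (same in every segment) develops. Compatibility: P · Σ Lᵢ/(AᵢEᵢ) = δ_free.
Σ Lᵢ/(AᵢEᵢ) = 200/(1650×26×10³) + 450/(400×115×10³) = 1.444×10⁻⁵ mm/N.
Hence P = δ_free / Σ(L/AE) = 1.185/1.444×10⁻⁵ = 82.04 kN (compressive).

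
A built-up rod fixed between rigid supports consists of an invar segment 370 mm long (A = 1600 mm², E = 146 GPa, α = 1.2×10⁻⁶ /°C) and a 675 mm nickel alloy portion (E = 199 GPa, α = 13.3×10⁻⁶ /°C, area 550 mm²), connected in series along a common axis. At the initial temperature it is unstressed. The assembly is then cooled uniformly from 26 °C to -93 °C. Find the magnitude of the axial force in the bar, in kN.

P ≈ 145 kN (tensile)

With the walls removed the bar would change length by δ_free = Σ αᵢΔT Lᵢ = 1.2×10⁻⁶×119×370 + 13.3×10⁻⁶×119×675 = 1.121 mm.
The rigid supports impose zero overall length change; the single axial force P common to all segments must satisfy P Σ Lᵢ/(AᵢEᵢ) = δ_free.
Σ Lᵢ/(AᵢEᵢ) = 370/(1600×146×10³) + 675/(550×199×10³) = 7.751×10⁻⁶ mm/N.
So P = 1.121 / 7.751×10⁻⁶ = 144.6 kN, tensile.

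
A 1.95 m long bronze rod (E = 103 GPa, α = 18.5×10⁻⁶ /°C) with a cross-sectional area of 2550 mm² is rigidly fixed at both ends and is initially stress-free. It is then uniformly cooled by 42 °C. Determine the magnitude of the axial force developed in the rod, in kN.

P ≈ 204 kN (tensile)

The ends cannot move, so σ = EαΔT = 103×10³ × 18.5×10⁻⁶ × 42 = 80.03 MPa.
P = AEαΔT = 2550 × 103×10³ × 18.5×10⁻⁶ × 42 = 204.1 kN (tensile).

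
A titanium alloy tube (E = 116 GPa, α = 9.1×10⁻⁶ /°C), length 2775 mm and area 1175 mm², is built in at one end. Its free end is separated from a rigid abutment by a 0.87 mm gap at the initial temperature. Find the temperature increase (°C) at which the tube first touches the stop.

The gap closes when αΔT L = 0.87 mm, since the tube is still unstressed at that instant.
ΔT = 0.87 / (9.1×10⁻⁶ × 2775) = 34.45 °C.

ΔT ≈ 34.5 °C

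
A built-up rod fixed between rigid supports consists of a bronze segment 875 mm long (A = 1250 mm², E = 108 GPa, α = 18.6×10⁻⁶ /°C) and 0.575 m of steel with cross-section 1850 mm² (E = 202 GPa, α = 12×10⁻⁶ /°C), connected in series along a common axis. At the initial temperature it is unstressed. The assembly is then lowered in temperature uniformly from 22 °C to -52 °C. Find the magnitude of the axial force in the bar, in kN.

P ≈ 214 kN (tensile)

Free thermal contraction of the whole bar: Σ αᵢΔT Lᵢ = 18.6×10⁻⁶×74×875 + 12×10⁻⁶×74×575 = 1.715 mm.
The walls prevent any net length change, so an axial force P (same in every segment) develops. Compatibility: P · Σ Lᵢ/(AᵢEᵢ) = δ_free.
Σ Lᵢ/(AᵢEᵢ) = 875/(1250×108×10³) + 575/(1850×202×10³) = 8.02×10⁻⁶ mm/N.
Hence P = δ_free / Σ(L/AE) = 1.715/8.02×10⁻⁶ = 213.8 kN (tensile).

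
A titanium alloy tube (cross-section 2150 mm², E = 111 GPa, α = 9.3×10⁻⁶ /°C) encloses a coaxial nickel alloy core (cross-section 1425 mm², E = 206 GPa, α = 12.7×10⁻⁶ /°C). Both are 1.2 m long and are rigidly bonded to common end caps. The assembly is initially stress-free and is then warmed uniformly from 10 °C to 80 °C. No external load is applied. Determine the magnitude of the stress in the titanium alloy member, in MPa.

σ ≈ 14.6 MPa (tensile)

Both members must finish at the same length. With the larger α, the nickel alloy tends to over-expand; the plates restrain it, putting the nickel alloy in compression and the titanium alloy in tension. With no external load the two internal forces are equal and opposite, magnitude P.
Compatibility of the two members (thermal + elastic change equal): (α₁ − α₂)ΔT = P·[1/(A₁E₁) + 1/(A₂E₂)].
|α₁ − α₂|·ΔT = 3.4×10⁻⁶ × 70 = 0.000238.
1/(A₁E₁) + 1/(A₂E₂) = 1/(2150×111×10³) + 1/(1425×206×10³) = 7.597×10⁻⁹ N⁻¹.
P = 0.000238 / 7.597×10⁻⁹ = 31330 N = 31.33 kN.
σ_{titanium alloy} = P/A₁ = 31330/2150 = 14.57 MPa, tensile.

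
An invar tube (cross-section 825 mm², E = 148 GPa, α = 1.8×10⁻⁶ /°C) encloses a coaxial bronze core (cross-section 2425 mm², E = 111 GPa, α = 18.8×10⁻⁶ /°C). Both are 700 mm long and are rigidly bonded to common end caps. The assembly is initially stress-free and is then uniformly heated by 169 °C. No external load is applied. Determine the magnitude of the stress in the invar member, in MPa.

Equilibrium of a rigid end plate with no external load gives equal and opposite internal forces ±P in the two members. Since α_{bronze} > α_{invar}, heating drives the bronze into compression and the invar into tension.
Equating the net (thermal + elastic) strains gives |α₁ − α₂|·ΔT = P·[1/(A₁E₁) + 1/(A₂E₂)].
|α₁ − α₂|·ΔT = 17×10⁻⁶ × 169 = 0.002873.
1/(A₁E₁) + 1/(A₂E₂) = 1/(825×148×10³) + 1/(2425×111×10³) = 1.191×10⁻⁸ N⁻¹.
So P = 0.002873 / 1.191×10⁻⁸ = 241.3 kN.
σ_{invar} = P/A₁ = 241300/825 = 292.5 MPa, tensile.

σ ≈ 293 MPa (tensile)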